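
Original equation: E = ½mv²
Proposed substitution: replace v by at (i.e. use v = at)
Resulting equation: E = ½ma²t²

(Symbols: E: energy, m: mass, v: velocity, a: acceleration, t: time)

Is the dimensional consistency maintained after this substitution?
Yes

[v] = [L T^-1] and [at] = [L T^-1]. These match, so the substitution replaces a quantity by one of the same dimensions and the result E = ½ma²t² has LHS [L^2 M T^-2] vs RHS [L^2 M T^-2] — still consistent.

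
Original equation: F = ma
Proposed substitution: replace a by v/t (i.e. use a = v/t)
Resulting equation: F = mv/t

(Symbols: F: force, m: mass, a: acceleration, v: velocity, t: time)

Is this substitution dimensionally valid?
Yes

[a] = [L T^-2] and [v/t] = [L T^-2]. These match, so the substitution replaces a quantity by one of the same dimensions and the result F = mv/t has LHS [L M T^-2] vs RHS [L M T^-2] — still consistent.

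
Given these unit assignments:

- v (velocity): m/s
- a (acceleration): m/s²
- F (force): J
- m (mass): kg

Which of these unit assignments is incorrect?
F

The variable F (force) should have units N, not J.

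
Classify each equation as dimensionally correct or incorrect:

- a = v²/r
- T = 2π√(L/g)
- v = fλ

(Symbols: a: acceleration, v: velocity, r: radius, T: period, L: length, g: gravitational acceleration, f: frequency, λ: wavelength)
Dimensionally correct: a = v²/r, T = 2π√(L/g), v = fλ
Dimensionally incorrect: none
Ordered (correct first, then incorrect): a = v²/r, T = 2π√(L/g), v = fλ

- a = v²/r: LHS [L T^-2], RHS [L T^-2] → correct ✓
- T = 2π√(L/g): LHS [T], RHS [T] → correct ✓
- v = fλ: LHS [L T^-1], RHS [L T^-1] → correct ✓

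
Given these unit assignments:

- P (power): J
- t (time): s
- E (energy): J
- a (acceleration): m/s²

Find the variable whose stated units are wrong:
P

The variable P (power) should have units W, not J.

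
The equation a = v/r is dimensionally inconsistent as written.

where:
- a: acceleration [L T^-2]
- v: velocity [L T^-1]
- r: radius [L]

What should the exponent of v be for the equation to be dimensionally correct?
The exponent of v should be 2: a = v^2/r

The LHS a has dimensions [L T^-2]; v has dimensions [L T^-1].
As written, the RHS v/r (exponent 1 on v) has dimensions [T^-1], which does not match.
With exponent 2, the RHS v^2/r has dimensions [L T^-2], matching the LHS.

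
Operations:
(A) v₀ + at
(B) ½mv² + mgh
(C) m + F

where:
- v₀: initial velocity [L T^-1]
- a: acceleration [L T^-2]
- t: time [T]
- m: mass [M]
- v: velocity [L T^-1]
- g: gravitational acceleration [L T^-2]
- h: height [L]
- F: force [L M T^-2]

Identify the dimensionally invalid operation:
(C) m + F

(A) v₀ + at: v₀ [L T^-1] and at [L T^-1] — same dimensions ✓
(B) ½mv² + mgh: ½mv² [L^2 M T^-2] and mgh [L^2 M T^-2] — same dimensions ✓
(C) m + F: m [M] and F [L M T^-2] — different dimensions cannot be added/subtracted ✗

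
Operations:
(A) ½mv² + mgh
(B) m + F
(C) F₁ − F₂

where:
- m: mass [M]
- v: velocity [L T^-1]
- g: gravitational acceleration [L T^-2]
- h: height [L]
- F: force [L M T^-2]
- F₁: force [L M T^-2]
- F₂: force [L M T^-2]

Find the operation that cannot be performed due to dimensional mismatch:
(B) m + F

(A) ½mv² + mgh: ½mv² [L^2 M T^-2] and mgh [L^2 M T^-2] — same dimensions ✓
(B) m + F: m [M] and F [L M T^-2] — different dimensions cannot be added/subtracted ✗
(C) F₁ − F₂: F₁ [L M T^-2] and F₂ [L M T^-2] — same dimensions ✓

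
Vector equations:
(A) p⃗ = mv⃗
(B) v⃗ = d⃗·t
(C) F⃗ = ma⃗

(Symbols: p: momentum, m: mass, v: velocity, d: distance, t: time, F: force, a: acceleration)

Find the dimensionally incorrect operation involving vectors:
(B) v⃗ = d⃗·t

(A) p⃗ = mv⃗: LHS [L M T^-1], RHS [L M T^-1] ✓ — mass (scalar) times velocity (vector)
(B) v⃗ = d⃗·t: LHS [L T^-1], RHS [L T] ✗ — velocity is displacement per time; should be d⃗/t
(C) F⃗ = ma⃗: LHS [L M T^-2], RHS [L M T^-2] ✓ — Force and acceleration are vectors, mass is a scalar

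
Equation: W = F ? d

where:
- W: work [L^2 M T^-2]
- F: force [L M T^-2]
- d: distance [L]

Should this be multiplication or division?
multiplication (×): W = F × d

W [L^2 M T^-2]; F [L M T^-2]; d [L].
F × d → [L^2 M T^-2] ✓
F ÷ d → [M T^-2] ✗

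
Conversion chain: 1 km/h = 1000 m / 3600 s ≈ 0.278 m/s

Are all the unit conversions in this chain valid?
The chain is correct (no errors).

Correct: 1 km = 1000 m, 1 h = 3600 s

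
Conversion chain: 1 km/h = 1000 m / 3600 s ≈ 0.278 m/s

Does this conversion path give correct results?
The chain is correct (no errors).

Correct: 1 km = 1000 m, 1 h = 3600 s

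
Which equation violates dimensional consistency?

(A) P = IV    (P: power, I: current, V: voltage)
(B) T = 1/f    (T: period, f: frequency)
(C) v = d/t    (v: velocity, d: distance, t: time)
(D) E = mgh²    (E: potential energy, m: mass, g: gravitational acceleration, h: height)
(D) E = mgh²

The equation (D) E = mgh² is dimensionally incorrect.

LHS (E): [L^2 M T^-2]
RHS (mgh²): [L^3 M T^-2] ✗

The dimensions do not match. The other three equations balance.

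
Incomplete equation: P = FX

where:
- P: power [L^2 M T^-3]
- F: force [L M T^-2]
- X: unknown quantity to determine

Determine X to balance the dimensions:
X = v (velocity), dimensions [L T^-1]

P has dimensions [L^2 M T^-3]; the rest of the RHS (F) has dimensions [L M T^-2].
So X must have dimensions [L T^-1] — X = v (velocity).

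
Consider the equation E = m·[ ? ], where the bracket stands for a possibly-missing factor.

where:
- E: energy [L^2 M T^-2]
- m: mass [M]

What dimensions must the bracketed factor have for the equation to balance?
[L^2 T^-2] — velocity squared (e.g. v²)

E has dimensions [L^2 M T^-2]; m has dimensions [M].
The bracketed factor must supply [L^2 M T^-2] / [M] = [L^2 T^-2].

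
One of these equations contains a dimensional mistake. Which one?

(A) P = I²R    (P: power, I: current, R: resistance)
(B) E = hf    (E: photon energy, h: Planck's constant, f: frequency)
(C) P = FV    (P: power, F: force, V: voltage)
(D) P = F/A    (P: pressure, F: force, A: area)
(C) P = FV

The equation (C) P = FV is dimensionally incorrect.

LHS (P): [L^2 M T^-3]
RHS (FV): [I^-1 L^3 M^2 T^-5] ✗

The dimensions do not match. The other three equations balance.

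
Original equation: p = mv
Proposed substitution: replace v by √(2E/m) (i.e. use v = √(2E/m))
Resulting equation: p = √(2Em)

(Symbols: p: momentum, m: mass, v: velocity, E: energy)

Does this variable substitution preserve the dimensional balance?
Yes

[v] = [L T^-1] and [√(2E/m)] = [L T^-1]. These match, so the substitution replaces a quantity by one of the same dimensions and the result p = √(2Em) has LHS [L M T^-1] vs RHS [L M T^-1] — still consistent.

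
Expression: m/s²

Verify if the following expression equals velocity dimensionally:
No

The expression m/s² has dimensions [L T^-2], but velocity has dimensions [L T^-1].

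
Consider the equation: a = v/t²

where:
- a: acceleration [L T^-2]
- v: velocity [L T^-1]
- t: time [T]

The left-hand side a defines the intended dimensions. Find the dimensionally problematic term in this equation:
The right-hand side term v/t²

a has dimensions [L T^-2], but v/t² has dimensions [L T^-3], so the term v/t² is dimensionally wrong for a.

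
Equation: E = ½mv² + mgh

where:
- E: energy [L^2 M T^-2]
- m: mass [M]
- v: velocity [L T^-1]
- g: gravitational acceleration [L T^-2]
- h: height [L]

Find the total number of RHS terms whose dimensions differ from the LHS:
0

LHS E: [L^2 M T^-2]
- ½mv²: [L^2 M T^-2] ✓
- mgh: [L^2 M T^-2] ✓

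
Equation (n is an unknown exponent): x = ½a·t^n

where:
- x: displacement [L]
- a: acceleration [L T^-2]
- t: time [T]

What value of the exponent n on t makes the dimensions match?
n = 2

x has dimensions [L]; t has dimensions [T].
The rest of the RHS has dimensions [L T^-2], so t^n must supply [T^2].
With n = 2: ½a·t^2 has dimensions [L], matching the LHS ✓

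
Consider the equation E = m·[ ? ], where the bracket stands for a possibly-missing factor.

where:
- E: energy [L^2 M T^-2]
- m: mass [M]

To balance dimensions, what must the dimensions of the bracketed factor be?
[L^2 T^-2] — velocity squared (e.g. v²)

E has dimensions [L^2 M T^-2]; m has dimensions [M].
The bracketed factor must supply [L^2 M T^-2] / [M] = [L^2 T^-2].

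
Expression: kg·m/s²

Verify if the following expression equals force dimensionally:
Yes

The expression kg·m/s² has dimensions [L M T^-2], which is exactly force [L M T^-2].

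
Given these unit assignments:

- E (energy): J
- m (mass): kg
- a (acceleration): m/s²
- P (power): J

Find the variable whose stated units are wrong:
P

The variable P (power) should have units W, not J.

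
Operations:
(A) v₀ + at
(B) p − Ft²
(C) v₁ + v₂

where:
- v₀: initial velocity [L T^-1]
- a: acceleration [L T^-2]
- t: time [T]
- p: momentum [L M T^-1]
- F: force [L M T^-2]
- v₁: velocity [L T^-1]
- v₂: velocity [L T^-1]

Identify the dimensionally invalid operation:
(B) p − Ft²

(A) v₀ + at: v₀ [L T^-1] and at [L T^-1] — same dimensions ✓
(B) p − Ft²: p [L M T^-1] and Ft² [L M] — different dimensions cannot be added/subtracted ✗
(C) v₁ + v₂: v₁ [L T^-1] and v₂ [L T^-1] — same dimensions ✓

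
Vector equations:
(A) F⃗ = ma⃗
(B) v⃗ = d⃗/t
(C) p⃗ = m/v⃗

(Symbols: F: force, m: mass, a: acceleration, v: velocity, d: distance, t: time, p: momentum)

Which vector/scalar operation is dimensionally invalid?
(C) p⃗ = m/v⃗

(A) F⃗ = ma⃗: LHS [L M T^-2], RHS [L M T^-2] ✓ — Force and acceleration are vectors, mass is a scalar
(B) v⃗ = d⃗/t: LHS [L T^-1], RHS [L T^-1] ✓ — displacement (vector) divided by time (scalar)
(C) p⃗ = m/v⃗: LHS [L M T^-1], RHS [L^-1 M T] ✗ — momentum is mass times velocity; should be mv⃗ (and division by a vector is undefined)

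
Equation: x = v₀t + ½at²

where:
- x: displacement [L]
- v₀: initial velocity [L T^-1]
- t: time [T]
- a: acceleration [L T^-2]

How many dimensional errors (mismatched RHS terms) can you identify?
0

LHS x: [L]
- v₀t: [L] ✓
- ½at²: [L] ✓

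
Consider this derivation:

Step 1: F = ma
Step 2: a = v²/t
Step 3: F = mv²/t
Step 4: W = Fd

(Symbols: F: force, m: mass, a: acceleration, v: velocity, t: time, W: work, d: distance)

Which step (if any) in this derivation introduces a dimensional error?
Step 2

Step 1: F = ma → LHS [L M T^-2], RHS [L M T^-2] ✓
Step 2: a = v²/t → LHS [L T^-2], RHS [L^2 T^-3] ✗

The first dimensional inconsistency appears in step 2: a = v²/t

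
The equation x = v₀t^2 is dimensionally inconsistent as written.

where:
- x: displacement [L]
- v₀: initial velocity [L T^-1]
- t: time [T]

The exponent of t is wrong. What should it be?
The exponent of t should be 1: x = v₀t

The LHS x has dimensions [L]; t has dimensions [T].
As written, the RHS v₀t^2 (exponent 2 on t) has dimensions [L T], which does not match.
With exponent 1, the RHS v₀t has dimensions [L], matching the LHS.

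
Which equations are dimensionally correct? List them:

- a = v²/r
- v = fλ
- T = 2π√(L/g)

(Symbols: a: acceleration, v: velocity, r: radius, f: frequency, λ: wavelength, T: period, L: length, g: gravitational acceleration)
Dimensionally correct: a = v²/r, v = fλ, T = 2π√(L/g)
Dimensionally incorrect: none
Ordered (correct first, then incorrect): a = v²/r, v = fλ, T = 2π√(L/g)

- a = v²/r: LHS [L T^-2], RHS [L T^-2] → correct ✓
- v = fλ: LHS [L T^-1], RHS [L T^-1] → correct ✓
- T = 2π√(L/g): LHS [T], RHS [T] → correct ✓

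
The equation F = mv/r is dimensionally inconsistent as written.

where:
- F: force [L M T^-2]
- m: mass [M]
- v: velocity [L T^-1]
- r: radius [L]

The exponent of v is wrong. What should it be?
The exponent of v should be 2: F = mv^2/r

The LHS F has dimensions [L M T^-2]; v has dimensions [L T^-1].
As written, the RHS mv/r (exponent 1 on v) has dimensions [M T^-1], which does not match.
With exponent 2, the RHS mv^2/r has dimensions [L M T^-2], matching the LHS.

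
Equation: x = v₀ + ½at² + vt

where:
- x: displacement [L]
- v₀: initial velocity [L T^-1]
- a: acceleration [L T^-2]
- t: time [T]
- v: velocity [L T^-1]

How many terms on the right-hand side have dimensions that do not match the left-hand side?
1

LHS x: [L]
- v₀: [L T^-1] ✗
- ½at²: [L] ✓
- vt: [L] ✓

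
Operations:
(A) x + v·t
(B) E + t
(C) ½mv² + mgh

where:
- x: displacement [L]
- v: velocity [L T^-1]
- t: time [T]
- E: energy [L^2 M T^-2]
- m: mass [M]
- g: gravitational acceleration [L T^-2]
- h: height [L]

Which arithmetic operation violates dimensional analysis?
(B) E + t

(A) x + v·t: x [L] and v·t [L] — same dimensions ✓
(B) E + t: E [L^2 M T^-2] and t [T] — different dimensions cannot be added/subtracted ✗
(C) ½mv² + mgh: ½mv² [L^2 M T^-2] and mgh [L^2 M T^-2] — same dimensions ✓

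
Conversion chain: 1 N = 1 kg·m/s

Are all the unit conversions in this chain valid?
The chain is incorrect (it contains an error).

Incorrect: Newton is kg·m/s², not kg·m/s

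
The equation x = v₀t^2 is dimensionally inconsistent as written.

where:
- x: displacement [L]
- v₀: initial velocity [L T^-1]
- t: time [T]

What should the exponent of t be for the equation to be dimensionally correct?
The exponent of t should be 1: x = v₀t

The LHS x has dimensions [L]; t has dimensions [T].
As written, the RHS v₀t^2 (exponent 2 on t) has dimensions [L T], which does not match.
With exponent 1, the RHS v₀t has dimensions [L], matching the LHS.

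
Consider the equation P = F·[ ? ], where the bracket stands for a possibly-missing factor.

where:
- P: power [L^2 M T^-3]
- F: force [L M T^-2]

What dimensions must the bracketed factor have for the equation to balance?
[L T^-1] — velocity (e.g. v)

P has dimensions [L^2 M T^-3]; F has dimensions [L M T^-2].
The bracketed factor must supply [L^2 M T^-3] / [L M T^-2] = [L T^-1].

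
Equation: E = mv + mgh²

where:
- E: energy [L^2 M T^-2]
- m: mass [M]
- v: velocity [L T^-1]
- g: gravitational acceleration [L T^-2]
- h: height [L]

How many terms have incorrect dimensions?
2

LHS E: [L^2 M T^-2]
- mv: [L M T^-1] ✗
- mgh²: [L^3 M T^-2] ✗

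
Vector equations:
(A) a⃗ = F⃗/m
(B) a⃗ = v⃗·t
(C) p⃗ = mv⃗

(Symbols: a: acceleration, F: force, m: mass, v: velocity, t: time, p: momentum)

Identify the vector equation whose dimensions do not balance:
(B) a⃗ = v⃗·t

(A) a⃗ = F⃗/m: LHS [L T^-2], RHS [L T^-2] ✓ — force (vector) divided by mass (scalar)
(B) a⃗ = v⃗·t: LHS [L T^-2], RHS [L] ✗ — acceleration is velocity per time; should be v⃗/t
(C) p⃗ = mv⃗: LHS [L M T^-1], RHS [L M T^-1] ✓ — mass (scalar) times velocity (vector)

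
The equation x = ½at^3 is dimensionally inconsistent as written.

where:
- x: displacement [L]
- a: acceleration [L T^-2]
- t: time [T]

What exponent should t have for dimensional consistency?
The exponent of t should be 2: x = ½at^2

The LHS x has dimensions [L]; t has dimensions [T].
As written, the RHS ½at^3 (exponent 3 on t) has dimensions [L T], which does not match.
With exponent 2, the RHS ½at^2 has dimensions [L], matching the LHS.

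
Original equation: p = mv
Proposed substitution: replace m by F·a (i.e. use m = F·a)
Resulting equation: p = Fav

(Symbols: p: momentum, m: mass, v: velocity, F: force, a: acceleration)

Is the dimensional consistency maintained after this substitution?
No

[m] = [M] and [F·a] = [L^2 M T^-4]. These differ, so the substitution replaces a quantity by one of different dimensions and the result p = Fav has LHS [L M T^-1] vs RHS [L^3 M T^-5] — inconsistent.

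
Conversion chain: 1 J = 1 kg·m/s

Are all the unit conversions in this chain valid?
The chain is incorrect (it contains an error).

Incorrect: Joule is kg·m²/s², not kg·m/s (that is momentum)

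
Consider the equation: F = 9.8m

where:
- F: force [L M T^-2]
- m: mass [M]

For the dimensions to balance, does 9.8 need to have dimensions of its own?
Yes

F has dimensions [L M T^-2], while m alone has dimensions [M]. For the equation to balance, the factor 9.8 must carry dimensions [L T^-2] — it is a dimensional constant (a numerical value of a physical quantity with its units suppressed), not a pure number.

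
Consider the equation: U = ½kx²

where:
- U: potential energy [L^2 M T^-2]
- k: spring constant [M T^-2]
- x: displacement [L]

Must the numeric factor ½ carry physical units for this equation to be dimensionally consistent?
No

U has dimensions [L^2 M T^-2] and kx² already has dimensions [L^2 M T^-2], so the equation balances without ½ contributing any dimensions. ½ is a pure (dimensionless) number; changing or removing it would not affect dimensional consistency.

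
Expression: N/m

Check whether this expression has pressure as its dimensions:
No

The expression N/m has dimensions [M T^-2], but pressure has dimensions [L^-1 M T^-2].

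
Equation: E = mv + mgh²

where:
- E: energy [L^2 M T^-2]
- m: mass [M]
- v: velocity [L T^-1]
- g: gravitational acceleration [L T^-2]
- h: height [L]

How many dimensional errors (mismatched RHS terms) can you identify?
2

LHS E: [L^2 M T^-2]
- mv: [L M T^-1] ✗
- mgh²: [L^3 M T^-2] ✗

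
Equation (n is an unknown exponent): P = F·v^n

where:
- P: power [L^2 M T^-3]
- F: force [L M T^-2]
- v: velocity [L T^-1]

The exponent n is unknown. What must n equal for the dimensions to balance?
n = 1

P has dimensions [L^2 M T^-3]; v has dimensions [L T^-1].
The rest of the RHS has dimensions [L M T^-2], so v^n must supply [L T^-1].
With n = 1: F·v^1 has dimensions [L^2 M T^-3], matching the LHS ✓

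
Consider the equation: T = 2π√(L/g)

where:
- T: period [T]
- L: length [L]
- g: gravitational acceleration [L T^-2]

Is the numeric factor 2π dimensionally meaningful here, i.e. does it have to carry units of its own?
No

T has dimensions [T] and √(L/g) already has dimensions [T], so the equation balances without 2π contributing any dimensions. 2π is a pure (dimensionless) number; changing or removing it would not affect dimensional consistency.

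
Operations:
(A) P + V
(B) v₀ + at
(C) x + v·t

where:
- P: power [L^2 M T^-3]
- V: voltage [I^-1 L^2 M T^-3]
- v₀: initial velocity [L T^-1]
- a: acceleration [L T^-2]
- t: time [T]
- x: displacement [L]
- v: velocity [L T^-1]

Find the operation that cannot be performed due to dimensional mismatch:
(A) P + V

(A) P + V: P [L^2 M T^-3] and V [I^-1 L^2 M T^-3] — different dimensions cannot be added/subtracted ✗
(B) v₀ + at: v₀ [L T^-1] and at [L T^-1] — same dimensions ✓
(C) x + v·t: x [L] and v·t [L] — same dimensions ✓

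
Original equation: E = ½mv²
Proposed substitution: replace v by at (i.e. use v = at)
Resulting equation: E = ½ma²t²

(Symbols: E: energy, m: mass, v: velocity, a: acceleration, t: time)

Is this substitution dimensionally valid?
Yes

[v] = [L T^-1] and [at] = [L T^-1]. These match, so the substitution replaces a quantity by one of the same dimensions and the result E = ½ma²t² has LHS [L^2 M T^-2] vs RHS [L^2 M T^-2] — still consistent.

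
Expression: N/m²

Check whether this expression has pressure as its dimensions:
Yes

The expression N/m² has dimensions [L^-1 M T^-2], which is exactly pressure [L^-1 M T^-2].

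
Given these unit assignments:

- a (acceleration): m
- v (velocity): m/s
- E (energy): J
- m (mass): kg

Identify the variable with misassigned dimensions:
a

The variable a (acceleration) should have units m/s², not m.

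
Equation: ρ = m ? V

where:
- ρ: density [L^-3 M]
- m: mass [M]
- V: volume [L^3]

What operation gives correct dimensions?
division (÷): ρ = m ÷ V

ρ [L^-3 M]; m [M]; V [L^3].
m × V → [L^3 M] ✗
m ÷ V → [L^-3 M] ✓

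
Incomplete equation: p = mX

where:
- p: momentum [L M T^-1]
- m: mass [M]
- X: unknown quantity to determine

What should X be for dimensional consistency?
X = v (velocity), dimensions [L T^-1]

p has dimensions [L M T^-1]; the rest of the RHS (m) has dimensions [M].
So X must have dimensions [L T^-1] — X = v (velocity).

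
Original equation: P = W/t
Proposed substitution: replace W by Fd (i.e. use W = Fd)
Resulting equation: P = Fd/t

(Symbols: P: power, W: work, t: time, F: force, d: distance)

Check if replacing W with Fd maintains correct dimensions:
Yes

[W] = [L^2 M T^-2] and [Fd] = [L^2 M T^-2]. These match, so the substitution replaces a quantity by one of the same dimensions and the result P = Fd/t has LHS [L^2 M T^-3] vs RHS [L^2 M T^-3] — still consistent.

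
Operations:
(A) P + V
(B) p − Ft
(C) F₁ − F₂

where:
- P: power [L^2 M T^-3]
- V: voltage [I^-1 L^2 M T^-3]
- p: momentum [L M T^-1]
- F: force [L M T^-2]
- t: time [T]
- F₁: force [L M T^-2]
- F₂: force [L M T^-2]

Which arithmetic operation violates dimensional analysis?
(A) P + V

(A) P + V: P [L^2 M T^-3] and V [I^-1 L^2 M T^-3] — different dimensions cannot be added/subtracted ✗
(B) p − Ft: p [L M T^-1] and Ft [L M T^-1] — same dimensions ✓
(C) F₁ − F₂: F₁ [L M T^-2] and F₂ [L M T^-2] — same dimensions ✓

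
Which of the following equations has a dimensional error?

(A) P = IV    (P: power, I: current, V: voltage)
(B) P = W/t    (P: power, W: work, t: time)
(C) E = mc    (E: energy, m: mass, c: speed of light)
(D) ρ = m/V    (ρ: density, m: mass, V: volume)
(C) E = mc

The equation (C) E = mc is dimensionally incorrect.

LHS (E): [L^2 M T^-2]
RHS (mc): [L M T^-1] ✗

The dimensions do not match. The other three equations balance.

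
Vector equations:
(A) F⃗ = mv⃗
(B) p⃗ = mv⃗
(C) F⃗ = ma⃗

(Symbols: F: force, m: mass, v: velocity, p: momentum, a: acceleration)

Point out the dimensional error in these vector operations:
(A) F⃗ = mv⃗

(A) F⃗ = mv⃗: LHS [L M T^-2], RHS [L M T^-1] ✗ — mass times velocity is momentum, not force; should be ma⃗
(B) p⃗ = mv⃗: LHS [L M T^-1], RHS [L M T^-1] ✓ — mass (scalar) times velocity (vector)
(C) F⃗ = ma⃗: LHS [L M T^-2], RHS [L M T^-2] ✓ — Force and acceleration are vectors, mass is a scalar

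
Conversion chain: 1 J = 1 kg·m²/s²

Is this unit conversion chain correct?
The chain is correct (no errors).

Correct: Joule is defined as kg·m²/s²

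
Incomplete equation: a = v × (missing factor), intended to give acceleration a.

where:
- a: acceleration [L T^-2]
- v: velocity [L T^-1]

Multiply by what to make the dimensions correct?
1/t (inverse time), dimensions [T^-1]

a has dimensions [L T^-2] and v has dimensions [L T^-1].
The missing factor must have dimensions [L T^-2] / [L T^-1] = [T^-1], i.e. inverse time (1/t).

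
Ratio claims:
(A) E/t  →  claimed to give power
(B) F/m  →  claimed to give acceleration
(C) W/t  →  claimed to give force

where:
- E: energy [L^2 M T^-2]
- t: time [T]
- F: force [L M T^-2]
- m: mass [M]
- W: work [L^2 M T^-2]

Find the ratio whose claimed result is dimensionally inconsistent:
(C) W/t does not give force

(A) E/t: [L^2 M T^-3] = power [L^2 M T^-3] ✓
(B) F/m: [L T^-2] = acceleration [L T^-2] ✓
(C) W/t: [L^2 M T^-3] ≠ force [L M T^-2] ✗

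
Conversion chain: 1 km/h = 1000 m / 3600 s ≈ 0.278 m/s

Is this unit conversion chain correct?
The chain is correct (no errors).

Correct: 1 km = 1000 m, 1 h = 3600 s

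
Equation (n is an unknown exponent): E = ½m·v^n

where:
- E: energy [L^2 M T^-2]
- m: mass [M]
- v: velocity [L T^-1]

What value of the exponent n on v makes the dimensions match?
n = 2

E has dimensions [L^2 M T^-2]; v has dimensions [L T^-1].
The rest of the RHS has dimensions [M], so v^n must supply [L^2 T^-2].
With n = 2: ½m·v^2 has dimensions [L^2 M T^-2], matching the LHS ✓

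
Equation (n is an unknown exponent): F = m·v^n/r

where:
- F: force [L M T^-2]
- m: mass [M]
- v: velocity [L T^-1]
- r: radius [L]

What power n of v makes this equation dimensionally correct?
n = 2

F has dimensions [L M T^-2]; v has dimensions [L T^-1].
The rest of the RHS has dimensions [L^-1 M], so v^n must supply [L^2 T^-2].
With n = 2: m·v^2/r has dimensions [L M T^-2], matching the LHS ✓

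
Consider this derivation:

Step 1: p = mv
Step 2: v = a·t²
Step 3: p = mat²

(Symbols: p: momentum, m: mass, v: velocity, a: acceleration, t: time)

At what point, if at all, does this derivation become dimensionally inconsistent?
Step 2

Step 1: p = mv → LHS [L M T^-1], RHS [L M T^-1] ✓
Step 2: v = a·t² → LHS [L T^-1], RHS [L] ✗

The first dimensional inconsistency appears in step 2: v = a·t²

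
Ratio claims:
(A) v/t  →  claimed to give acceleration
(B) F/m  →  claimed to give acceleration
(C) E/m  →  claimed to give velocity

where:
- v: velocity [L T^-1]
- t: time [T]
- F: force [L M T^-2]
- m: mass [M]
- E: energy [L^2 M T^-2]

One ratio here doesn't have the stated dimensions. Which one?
(C) E/m does not give velocity

(A) v/t: [L T^-2] = acceleration [L T^-2] ✓
(B) F/m: [L T^-2] = acceleration [L T^-2] ✓
(C) E/m: [L^2 T^-2] ≠ velocity [L T^-1] ✗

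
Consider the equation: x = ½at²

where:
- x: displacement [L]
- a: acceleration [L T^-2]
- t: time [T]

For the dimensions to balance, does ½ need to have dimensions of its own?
No

x has dimensions [L] and at² already has dimensions [L], so the equation balances without ½ contributing any dimensions. ½ is a pure (dimensionless) number; changing or removing it would not affect dimensional consistency.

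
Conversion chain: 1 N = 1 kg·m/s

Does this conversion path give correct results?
The chain is incorrect (it contains an error).

Incorrect: Newton is kg·m/s², not kg·m/s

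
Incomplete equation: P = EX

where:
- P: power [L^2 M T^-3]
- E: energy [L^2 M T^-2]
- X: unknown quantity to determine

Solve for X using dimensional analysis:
X = f (inverse time / frequency (1/t)), dimensions [T^-1]

P has dimensions [L^2 M T^-3]; the rest of the RHS (E) has dimensions [L^2 M T^-2].
So X must have dimensions [T^-1] — X = f (inverse time / frequency (1/t)).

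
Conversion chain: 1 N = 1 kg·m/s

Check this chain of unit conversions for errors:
The chain is incorrect (it contains an error).

Incorrect: Newton is kg·m/s², not kg·m/s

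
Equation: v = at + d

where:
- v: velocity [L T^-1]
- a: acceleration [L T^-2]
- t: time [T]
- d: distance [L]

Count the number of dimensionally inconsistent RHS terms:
1

LHS v: [L T^-1]
- at: [L T^-1] ✓
- d: [L] ✗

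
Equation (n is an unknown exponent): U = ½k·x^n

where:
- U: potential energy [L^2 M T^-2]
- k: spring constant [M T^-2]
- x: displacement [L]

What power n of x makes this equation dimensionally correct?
n = 2

U has dimensions [L^2 M T^-2]; x has dimensions [L].
The rest of the RHS has dimensions [M T^-2], so x^n must supply [L^2].
With n = 2: ½k·x^2 has dimensions [L^2 M T^-2], matching the LHS ✓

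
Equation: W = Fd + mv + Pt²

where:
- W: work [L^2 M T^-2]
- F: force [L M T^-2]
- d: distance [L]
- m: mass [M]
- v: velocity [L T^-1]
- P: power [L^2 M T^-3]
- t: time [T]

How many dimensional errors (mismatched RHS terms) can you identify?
2

LHS W: [L^2 M T^-2]
- Fd: [L^2 M T^-2] ✓
- mv: [L M T^-1] ✗
- Pt²: [L^2 M T^-1] ✗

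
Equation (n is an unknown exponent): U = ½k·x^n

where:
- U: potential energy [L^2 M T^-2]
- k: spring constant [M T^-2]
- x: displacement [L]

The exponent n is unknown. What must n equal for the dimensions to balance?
n = 2

U has dimensions [L^2 M T^-2]; x has dimensions [L].
The rest of the RHS has dimensions [M T^-2], so x^n must supply [L^2].
With n = 2: ½k·x^2 has dimensions [L^2 M T^-2], matching the LHS ✓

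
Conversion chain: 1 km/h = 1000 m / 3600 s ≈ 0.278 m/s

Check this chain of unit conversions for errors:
The chain is correct (no errors).

Correct: 1 km = 1000 m, 1 h = 3600 s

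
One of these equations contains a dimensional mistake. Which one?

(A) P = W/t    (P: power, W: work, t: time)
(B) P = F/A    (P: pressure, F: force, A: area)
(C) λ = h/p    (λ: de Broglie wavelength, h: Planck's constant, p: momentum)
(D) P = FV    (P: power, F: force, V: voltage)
(D) P = FV

The equation (D) P = FV is dimensionally incorrect.

LHS (P): [L^2 M T^-3]
RHS (FV): [I^-1 L^3 M^2 T^-5] ✗

The dimensions do not match. The other three equations balance.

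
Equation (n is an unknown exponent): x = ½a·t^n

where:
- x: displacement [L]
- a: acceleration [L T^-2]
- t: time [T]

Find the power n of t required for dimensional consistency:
n = 2

x has dimensions [L]; t has dimensions [T].
The rest of the RHS has dimensions [L T^-2], so t^n must supply [T^2].
With n = 2: ½a·t^2 has dimensions [L], matching the LHS ✓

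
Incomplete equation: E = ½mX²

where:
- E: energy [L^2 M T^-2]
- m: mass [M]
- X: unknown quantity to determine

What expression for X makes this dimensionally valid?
X = v (velocity), dimensions [L T^-1]

E has dimensions [L^2 M T^-2]; the rest of the RHS (½m) has dimensions [M].
So X² must have dimensions [L^2 T^-2], i.e. X has dimensions [L T^-1] — X = v (velocity).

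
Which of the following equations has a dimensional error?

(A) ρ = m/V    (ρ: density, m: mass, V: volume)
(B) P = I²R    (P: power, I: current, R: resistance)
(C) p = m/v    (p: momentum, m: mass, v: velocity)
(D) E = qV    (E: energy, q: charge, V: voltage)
(C) p = m/v

The equation (C) p = m/v is dimensionally incorrect.

LHS (p): [L M T^-1]
RHS (m/v): [L^-1 M T] ✗

The dimensions do not match. The other three equations balance.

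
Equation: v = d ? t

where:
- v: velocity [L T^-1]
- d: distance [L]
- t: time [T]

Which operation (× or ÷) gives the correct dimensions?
division (÷): v = d ÷ t

v [L T^-1]; d [L]; t [T].
d × t → [L T] ✗
d ÷ t → [L T^-1] ✓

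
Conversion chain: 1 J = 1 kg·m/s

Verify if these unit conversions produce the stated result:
The chain is incorrect (it contains an error).

Incorrect: Joule is kg·m²/s², not kg·m/s (that is momentum)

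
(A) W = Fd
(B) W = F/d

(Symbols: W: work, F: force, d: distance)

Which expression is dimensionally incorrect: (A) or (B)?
(B)

(A) W = Fd: LHS [L^2 M T^-2], RHS [L^2 M T^-2] ✓
(B) W = F/d: LHS [L^2 M T^-2], RHS [M T^-2] ✗

Expression (B) W = F/d is dimensionally incorrect.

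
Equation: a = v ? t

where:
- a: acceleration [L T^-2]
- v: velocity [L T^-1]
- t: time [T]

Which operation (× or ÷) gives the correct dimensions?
division (÷): a = v ÷ t

a [L T^-2]; v [L T^-1]; t [T].
v × t → [L] ✗
v ÷ t → [L T^-2] ✓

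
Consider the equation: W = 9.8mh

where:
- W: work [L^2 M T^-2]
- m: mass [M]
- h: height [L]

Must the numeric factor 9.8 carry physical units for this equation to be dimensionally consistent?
Yes

W has dimensions [L^2 M T^-2], while mh alone has dimensions [L M]. For the equation to balance, the factor 9.8 must carry dimensions [L T^-2] — it is a dimensional constant (a numerical value of a physical quantity with its units suppressed), not a pure number.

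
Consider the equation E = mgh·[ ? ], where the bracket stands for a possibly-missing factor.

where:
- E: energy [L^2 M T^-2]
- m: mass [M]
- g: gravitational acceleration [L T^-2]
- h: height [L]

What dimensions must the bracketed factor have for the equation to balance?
Nothing is missing — the bracketed factor must be dimensionless.

E has dimensions [L^2 M T^-2] and mgh already has dimensions [L^2 M T^-2], so E = mgh is dimensionally complete.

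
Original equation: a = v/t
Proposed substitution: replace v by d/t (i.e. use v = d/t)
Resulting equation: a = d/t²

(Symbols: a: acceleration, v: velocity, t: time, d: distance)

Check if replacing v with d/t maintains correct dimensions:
Yes

[v] = [L T^-1] and [d/t] = [L T^-1]. These match, so the substitution replaces a quantity by one of the same dimensions and the result a = d/t² has LHS [L T^-2] vs RHS [L T^-2] — still consistent.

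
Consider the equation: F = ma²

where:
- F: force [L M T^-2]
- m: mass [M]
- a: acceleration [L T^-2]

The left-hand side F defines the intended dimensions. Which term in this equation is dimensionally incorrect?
The right-hand side term ma²

F has dimensions [L M T^-2], but ma² has dimensions [L^2 M T^-4], so the term ma² is dimensionally wrong for F.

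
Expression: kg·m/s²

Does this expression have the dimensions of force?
Yes

The expression kg·m/s² has dimensions [L M T^-2], which is exactly force [L M T^-2].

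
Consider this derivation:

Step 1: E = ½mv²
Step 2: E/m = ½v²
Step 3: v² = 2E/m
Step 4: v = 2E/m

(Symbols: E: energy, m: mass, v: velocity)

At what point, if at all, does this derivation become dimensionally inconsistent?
Step 4

Step 1: E = ½mv² → LHS [L^2 M T^-2], RHS [L^2 M T^-2] ✓
Step 2: E/m = ½v² → LHS [L^2 T^-2], RHS [L^2 T^-2] ✓
Step 3: v² = 2E/m → LHS [L^2 T^-2], RHS [L^2 T^-2] ✓
Step 4: v = 2E/m → LHS [L T^-1], RHS [L^2 T^-2] ✗

The first dimensional inconsistency appears in step 4: v = 2E/m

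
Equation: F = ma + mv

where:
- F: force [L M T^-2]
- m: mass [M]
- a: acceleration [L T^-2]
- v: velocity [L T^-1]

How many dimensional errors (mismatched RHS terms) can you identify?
1

LHS F: [L M T^-2]
- ma: [L M T^-2] ✓
- mv: [L M T^-1] ✗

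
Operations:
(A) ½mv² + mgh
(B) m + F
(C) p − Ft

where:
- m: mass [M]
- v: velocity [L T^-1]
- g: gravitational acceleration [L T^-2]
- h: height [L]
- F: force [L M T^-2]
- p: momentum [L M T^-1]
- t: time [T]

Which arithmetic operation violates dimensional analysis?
(B) m + F

(A) ½mv² + mgh: ½mv² [L^2 M T^-2] and mgh [L^2 M T^-2] — same dimensions ✓
(B) m + F: m [M] and F [L M T^-2] — different dimensions cannot be added/subtracted ✗
(C) p − Ft: p [L M T^-1] and Ft [L M T^-1] — same dimensions ✓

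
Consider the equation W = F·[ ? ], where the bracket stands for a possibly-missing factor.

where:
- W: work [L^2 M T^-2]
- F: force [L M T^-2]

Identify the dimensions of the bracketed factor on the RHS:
[L] — length (e.g. a distance d)

W has dimensions [L^2 M T^-2]; F has dimensions [L M T^-2].
The bracketed factor must supply [L^2 M T^-2] / [L M T^-2] = [L].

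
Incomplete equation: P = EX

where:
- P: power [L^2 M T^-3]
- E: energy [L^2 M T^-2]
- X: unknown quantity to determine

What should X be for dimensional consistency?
X = f (inverse time / frequency (1/t)), dimensions [T^-1]

P has dimensions [L^2 M T^-3]; the rest of the RHS (E) has dimensions [L^2 M T^-2].
So X must have dimensions [T^-1] — X = f (inverse time / frequency (1/t)).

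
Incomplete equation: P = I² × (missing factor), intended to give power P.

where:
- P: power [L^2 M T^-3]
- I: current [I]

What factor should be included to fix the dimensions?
R (resistance), dimensions [I^-2 L^2 M T^-3]

P has dimensions [L^2 M T^-3] and I² has dimensions [I^2].
The missing factor must have dimensions [L^2 M T^-3] / [I^2] = [I^-2 L^2 M T^-3], i.e. resistance (R).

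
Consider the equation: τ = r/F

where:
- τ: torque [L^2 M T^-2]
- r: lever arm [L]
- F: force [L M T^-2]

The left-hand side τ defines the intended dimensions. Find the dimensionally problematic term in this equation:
The right-hand side term r/F

τ has dimensions [L^2 M T^-2], but r/F has dimensions [M^-1 T^2], so the term r/F is dimensionally wrong for τ.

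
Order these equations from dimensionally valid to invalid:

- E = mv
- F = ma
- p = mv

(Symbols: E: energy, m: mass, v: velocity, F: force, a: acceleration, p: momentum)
Dimensionally correct: F = ma, p = mv
Dimensionally incorrect: E = mv
Ordered (correct first, then incorrect): F = ma, p = mv, E = mv

- E = mv: LHS [L^2 M T^-2], RHS [L M T^-1] → incorrect ✗
- F = ma: LHS [L M T^-2], RHS [L M T^-2] → correct ✓
- p = mv: LHS [L M T^-1], RHS [L M T^-1] → correct ✓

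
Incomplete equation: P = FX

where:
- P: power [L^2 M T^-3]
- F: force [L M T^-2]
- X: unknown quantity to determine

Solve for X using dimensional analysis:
X = v (velocity), dimensions [L T^-1]

P has dimensions [L^2 M T^-3]; the rest of the RHS (F) has dimensions [L M T^-2].
So X must have dimensions [L T^-1] — X = v (velocity).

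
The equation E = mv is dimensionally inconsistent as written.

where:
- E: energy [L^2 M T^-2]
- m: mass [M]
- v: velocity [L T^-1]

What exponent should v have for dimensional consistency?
The exponent of v should be 2: E = mv^2

The LHS E has dimensions [L^2 M T^-2]; v has dimensions [L T^-1].
As written, the RHS mv (exponent 1 on v) has dimensions [L M T^-1], which does not match.
With exponent 2, the RHS mv^2 has dimensions [L^2 M T^-2], matching the LHS.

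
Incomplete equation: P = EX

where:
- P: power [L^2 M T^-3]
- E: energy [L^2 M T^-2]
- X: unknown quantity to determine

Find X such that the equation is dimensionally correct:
X = f (inverse time / frequency (1/t)), dimensions [T^-1]

P has dimensions [L^2 M T^-3]; the rest of the RHS (E) has dimensions [L^2 M T^-2].
So X must have dimensions [T^-1] — X = f (inverse time / frequency (1/t)).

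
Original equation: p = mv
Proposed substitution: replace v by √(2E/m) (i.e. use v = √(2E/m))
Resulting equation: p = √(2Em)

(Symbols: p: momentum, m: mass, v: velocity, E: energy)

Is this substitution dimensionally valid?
Yes

[v] = [L T^-1] and [√(2E/m)] = [L T^-1]. These match, so the substitution replaces a quantity by one of the same dimensions and the result p = √(2Em) has LHS [L M T^-1] vs RHS [L M T^-1] — still consistent.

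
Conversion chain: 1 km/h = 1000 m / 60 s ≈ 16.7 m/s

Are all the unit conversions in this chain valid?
The chain is incorrect (it contains an error).

Incorrect: 1 h = 3600 s, not 60 s (1 km/h ≈ 0.278 m/s)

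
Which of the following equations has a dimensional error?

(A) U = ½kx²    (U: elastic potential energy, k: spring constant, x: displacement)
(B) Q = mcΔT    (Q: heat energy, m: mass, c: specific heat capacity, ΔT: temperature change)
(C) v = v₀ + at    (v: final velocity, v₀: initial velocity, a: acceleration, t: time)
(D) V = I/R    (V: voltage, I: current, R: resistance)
(D) V = I/R

The equation (D) V = I/R is dimensionally incorrect.

LHS (V): [I^-1 L^2 M T^-3]
RHS (I/R): [I^3 L^-2 M^-1 T^3] ✗

The dimensions do not match. The other three equations balance.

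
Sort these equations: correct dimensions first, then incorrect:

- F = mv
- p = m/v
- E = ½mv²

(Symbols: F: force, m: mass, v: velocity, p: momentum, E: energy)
Dimensionally correct: E = ½mv²
Dimensionally incorrect: F = mv, p = m/v
Ordered (correct first, then incorrect): E = ½mv², F = mv, p = m/v

- F = mv: LHS [L M T^-2], RHS [L M T^-1] → incorrect ✗
- p = m/v: LHS [L M T^-1], RHS [L^-1 M T] → incorrect ✗
- E = ½mv²: LHS [L^2 M T^-2], RHS [L^2 M T^-2] → correct ✓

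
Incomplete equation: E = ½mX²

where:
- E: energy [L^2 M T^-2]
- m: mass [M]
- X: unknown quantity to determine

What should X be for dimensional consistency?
X = v (velocity), dimensions [L T^-1]

E has dimensions [L^2 M T^-2]; the rest of the RHS (½m) has dimensions [M].
So X² must have dimensions [L^2 T^-2], i.e. X has dimensions [L T^-1] — X = v (velocity).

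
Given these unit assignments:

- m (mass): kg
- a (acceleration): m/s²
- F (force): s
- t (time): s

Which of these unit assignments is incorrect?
F

The variable F (force) should have units N, not s.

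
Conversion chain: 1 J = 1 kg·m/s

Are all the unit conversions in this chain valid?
The chain is incorrect (it contains an error).

Incorrect: Joule is kg·m²/s², not kg·m/s (that is momentum)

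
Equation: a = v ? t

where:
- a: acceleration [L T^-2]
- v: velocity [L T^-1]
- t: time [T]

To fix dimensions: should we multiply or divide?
division (÷): a = v ÷ t

a [L T^-2]; v [L T^-1]; t [T].
v × t → [L] ✗
v ÷ t → [L T^-2] ✓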